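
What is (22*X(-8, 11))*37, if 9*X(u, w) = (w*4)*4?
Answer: 143264/9 ≈ 15918.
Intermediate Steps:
X(u, w) = 16*w/9 (X(u, w) = ((w*4)*4)/9 = ((4*w)*4)/9 = (16*w)/9 = 16*w/9)
(22*X(-8, 11))*37 = (22*((16/9)*11))*37 = (22*(176/9))*37 = (3872/9)*37 = 143264/9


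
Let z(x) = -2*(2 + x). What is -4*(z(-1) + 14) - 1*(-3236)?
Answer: 3188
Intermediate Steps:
z(x) = -4 - 2*x
-4*(z(-1) + 14) - 1*(-3236) = -4*((-4 - 2*(-1)) + 14) - 1*(-3236) = -4*((-4 + 2) + 14) + 3236 = -4*(-2 + 14) + 3236 = -4*12 + 3236 = -48 + 3236 = 3188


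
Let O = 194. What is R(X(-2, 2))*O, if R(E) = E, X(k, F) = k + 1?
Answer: -194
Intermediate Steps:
X(k, F) = 1 + k
R(X(-2, 2))*O = (1 - 2)*194 = -1*194 = -194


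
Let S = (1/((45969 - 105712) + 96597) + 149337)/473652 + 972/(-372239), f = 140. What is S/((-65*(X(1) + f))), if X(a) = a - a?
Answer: -406342369945717/11825983474030383840 ≈ -3.4360e-5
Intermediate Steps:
X(a) = 0
S = 2031711849728585/6497793117599112 (S = (1/(-59743 + 96597) + 149337)*(1/473652) + 972*(-1/372239) = (1/36854 + 149337)*(1/473652) - 972/372239 = (5503665799/36854)*(1/473652) - 972/372239 = 5503665799/17455970808 - 972/372239 = 2031711849728585/6497793117599112 ≈ 0.31268)
S/((-65*(X(1) + f))) = 2031711849728585/(6497793117599112*((-65*(0 + 140)))) = 2031711849728585/(6497793117599112*((-65*140))) = (2031711849728585/6497793117599112)/(-9100) = (2031711849728585/6497793117599112)*(-1/9100) = -406342369945717/11825983474030383840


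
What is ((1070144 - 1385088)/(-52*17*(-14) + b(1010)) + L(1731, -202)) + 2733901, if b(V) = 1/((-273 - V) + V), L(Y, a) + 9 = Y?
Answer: 9242618462369/3378647 ≈ 2.7356e+6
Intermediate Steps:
L(Y, a) = -9 + Y
b(V) = -1/273 (b(V) = 1/(-273) = -1/273)
((1070144 - 1385088)/(-52*17*(-14) + b(1010)) + L(1731, -202)) + 2733901 = ((1070144 - 1385088)/(-52*17*(-14) - 1/273) + (-9 + 1731)) + 2733901 = (-314944/(-884*(-14) - 1/273) + 1722) + 2733901 = (-314944/(12376 - 1/273) + 1722) + 2733901 = (-314944/3378647/273 + 1722) + 2733901 = (-314944*273/3378647 + 1722) + 2733901 = (-85979712/3378647 + 1722) + 2733901 = 5732050422/3378647 + 2733901 = 9242618462369/3378647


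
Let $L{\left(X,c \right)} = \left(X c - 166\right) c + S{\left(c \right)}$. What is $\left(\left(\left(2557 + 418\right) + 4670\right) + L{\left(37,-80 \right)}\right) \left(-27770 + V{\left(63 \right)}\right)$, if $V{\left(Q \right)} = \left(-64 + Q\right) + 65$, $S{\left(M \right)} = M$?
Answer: $-7138312370$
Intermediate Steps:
$V{\left(Q \right)} = 1 + Q$
$L{\left(X,c \right)} = c + c \left(-166 + X c\right)$ ($L{\left(X,c \right)} = \left(X c - 166\right) c + c = \left(-166 + X c\right) c + c = c \left(-166 + X c\right) + c = c + c \left(-166 + X c\right)$)
$\left(\left(\left(2557 + 418\right) + 4670\right) + L{\left(37,-80 \right)}\right) \left(-27770 + V{\left(63 \right)}\right) = \left(\left(\left(2557 + 418\right) + 4670\right) - 80 \left(-165 + 37 \left(-80\right)\right)\right) \left(-27770 + \left(1 + 63\right)\right) = \left(\left(2975 + 4670\right) - 80 \left(-165 - 2960\right)\right) \left(-27770 + 64\right) = \left(7645 - -250000\right) \left(-27706\right) = \left(7645 + 250000\right) \left(-27706\right) = 257645 \left(-27706\right) = -7138312370$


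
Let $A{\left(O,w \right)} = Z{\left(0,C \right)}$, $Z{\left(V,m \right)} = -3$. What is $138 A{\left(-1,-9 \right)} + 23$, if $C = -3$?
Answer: $-391$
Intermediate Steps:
$A{\left(O,w \right)} = -3$
$138 A{\left(-1,-9 \right)} + 23 = 138 \left(-3\right) + 23 = -414 + 23 = -391$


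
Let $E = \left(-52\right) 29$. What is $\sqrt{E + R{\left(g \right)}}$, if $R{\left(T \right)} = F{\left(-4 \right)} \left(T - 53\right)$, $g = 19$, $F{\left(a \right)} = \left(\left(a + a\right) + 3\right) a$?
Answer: $2 i \sqrt{547} \approx 46.776 i$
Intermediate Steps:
$E = -1508$
$F{\left(a \right)} = a \left(3 + 2 a\right)$ ($F{\left(a \right)} = \left(2 a + 3\right) a = \left(3 + 2 a\right) a = a \left(3 + 2 a\right)$)
$R{\left(T \right)} = -1060 + 20 T$ ($R{\left(T \right)} = - 4 \left(3 + 2 \left(-4\right)\right) \left(T - 53\right) = - 4 \left(3 - 8\right) \left(-53 + T\right) = \left(-4\right) \left(-5\right) \left(-53 + T\right) = 20 \left(-53 + T\right) = -1060 + 20 T$)
$\sqrt{E + R{\left(g \right)}} = \sqrt{-1508 + \left(-1060 + 20 \cdot 19\right)} = \sqrt{-1508 + \left(-1060 + 380\right)} = \sqrt{-1508 - 680} = \sqrt{-2188} = 2 i \sqrt{547}$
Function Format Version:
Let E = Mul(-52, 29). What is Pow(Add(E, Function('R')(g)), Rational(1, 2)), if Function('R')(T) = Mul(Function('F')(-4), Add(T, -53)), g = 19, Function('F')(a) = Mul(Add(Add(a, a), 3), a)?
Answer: Mul(2, I, Pow(547, Rational(1, 2))) ≈ Mul(46.776, I)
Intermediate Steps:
E = -1508
Function('F')(a) = Mul(a, Add(3, Mul(2, a))) (Function('F')(a) = Mul(Add(Mul(2, a), 3), a) = Mul(Add(3, Mul(2, a)), a) = Mul(a, Add(3, Mul(2, a))))
Function('R')(T) = Add(-1060, Mul(20, T)) (Function('R')(T) = Mul(Mul(-4, Add(3, Mul(2, -4))), Add(T, -53)) = Mul(Mul(-4, Add(3, -8)), Add(-53, T)) = Mul(Mul(-4, -5), Add(-53, T)) = Mul(20, Add(-53, T)) = Add(-1060, Mul(20, T)))
Pow(Add(E, Function('R')(g)), Rational(1, 2)) = Pow(Add(-1508, Add(-1060, Mul(20, 19))), Rational(1, 2)) = Pow(Add(-1508, Add(-1060, 380)), Rational(1, 2)) = Pow(Add(-1508, -680), Rational(1, 2)) = Pow(-2188, Rational(1, 2)) = Mul(2, I, Pow(547, Rational(1, 2)))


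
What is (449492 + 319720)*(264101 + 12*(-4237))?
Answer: 164039843484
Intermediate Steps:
(449492 + 319720)*(264101 + 12*(-4237)) = 769212*(264101 - 50844) = 769212*213257 = 164039843484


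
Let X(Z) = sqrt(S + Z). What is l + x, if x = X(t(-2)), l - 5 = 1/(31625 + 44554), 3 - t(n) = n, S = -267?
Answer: 380896/76179 + I*sqrt(262) ≈ 5.0 + 16.186*I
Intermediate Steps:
t(n) = 3 - n
X(Z) = sqrt(-267 + Z)
l = 380896/76179 (l = 5 + 1/(31625 + 44554) = 5 + 1/76179 = 380896/76179 ≈ 5.0000)
x = I*sqrt(262) (x = sqrt(-267 + (3 - 1*(-2))) = sqrt(-267 + (3 + 2)) = sqrt(-267 + 5) = sqrt(-262) = I*sqrt(262) ≈ 16.186*I)
l + x = 380896/76179 + I*sqrt(262)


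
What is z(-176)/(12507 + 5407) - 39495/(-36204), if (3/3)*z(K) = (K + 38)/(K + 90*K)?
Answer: 67449643399/61829239472 ≈ 1.0909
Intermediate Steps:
z(K) = (38 + K)/(91*K) (z(K) = (K + 38)/(K + 90*K) = (38 + K)/((91*K)) = (38 + K)*(1/(91*K)) = (38 + K)/(91*K))
z(-176)/(12507 + 5407) - 39495/(-36204) = ((1/91)*(38 - 176)/(-176))/(12507 + 5407) - 39495/(-36204) = ((1/91)*(-1/176)*(-138))/17914 - 39495*(-1/36204) = (69/8008)*(1/17914) + 13165/12068 = 69/143455312 + 13165/12068 = 67449643399/61829239472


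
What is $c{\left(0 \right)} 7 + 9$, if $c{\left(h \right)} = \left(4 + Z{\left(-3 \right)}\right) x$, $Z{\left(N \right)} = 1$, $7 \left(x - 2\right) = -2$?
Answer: $69$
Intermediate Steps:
$x = \frac{12}{7}$ ($x = 2 + \frac{1}{7} \left(-2\right) = 2 - \frac{2}{7} = \frac{12}{7} \approx 1.7143$)
$c{\left(h \right)} = \frac{60}{7}$ ($c{\left(h \right)} = \left(4 + 1\right) \frac{12}{7} = 5 \cdot \frac{12}{7} = \frac{60}{7}$)
$c{\left(0 \right)} 7 + 9 = \frac{60}{7} \cdot 7 + 9 = 60 + 9 = 69$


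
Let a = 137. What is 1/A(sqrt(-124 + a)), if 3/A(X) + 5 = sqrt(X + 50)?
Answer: -5/3 + sqrt(50 + sqrt(13))/3 ≈ 0.77386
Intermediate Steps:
A(X) = 3/(-5 + sqrt(50 + X)) (A(X) = 3/(-5 + sqrt(X + 50)) = 3/(-5 + sqrt(50 + X)))
1/A(sqrt(-124 + a)) = 1/(3/(-5 + sqrt(50 + sqrt(-124 + 137)))) = 1/(3/(-5 + sqrt(50 + sqrt(13)))) = -5/3 + sqrt(50 + sqrt(13))/3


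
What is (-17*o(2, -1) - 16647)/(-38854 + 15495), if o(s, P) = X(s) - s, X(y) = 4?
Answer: 2383/3337 ≈ 0.71411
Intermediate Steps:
o(s, P) = 4 - s
(-17*o(2, -1) - 16647)/(-38854 + 15495) = (-17*(4 - 1*2) - 16647)/(-38854 + 15495) = (-17*(4 - 2) - 16647)/(-23359) = (-17*2 - 16647)*(-1/23359) = (-34 - 16647)*(-1/23359) = -16681*(-1/23359) = 2383/3337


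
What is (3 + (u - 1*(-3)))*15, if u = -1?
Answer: 75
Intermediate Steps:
(3 + (u - 1*(-3)))*15 = (3 + (-1 - 1*(-3)))*15 = (3 + (-1 + 3))*15 = (3 + 2)*15 = 5*15 = 75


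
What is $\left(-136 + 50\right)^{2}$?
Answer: $7396$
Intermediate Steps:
$\left(-136 + 50\right)^{2} = \left(-86\right)^{2} = 7396$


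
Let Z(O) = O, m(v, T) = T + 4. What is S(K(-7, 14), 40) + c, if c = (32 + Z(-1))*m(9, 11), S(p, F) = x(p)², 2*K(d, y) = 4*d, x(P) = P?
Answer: 661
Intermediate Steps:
m(v, T) = 4 + T
K(d, y) = 2*d (K(d, y) = (4*d)/2 = 2*d)
S(p, F) = p²
c = 465 (c = (32 - 1)*(4 + 11) = 31*15 = 465)
S(K(-7, 14), 40) + c = (2*(-7))² + 465 = (-14)² + 465 = 196 + 465 = 661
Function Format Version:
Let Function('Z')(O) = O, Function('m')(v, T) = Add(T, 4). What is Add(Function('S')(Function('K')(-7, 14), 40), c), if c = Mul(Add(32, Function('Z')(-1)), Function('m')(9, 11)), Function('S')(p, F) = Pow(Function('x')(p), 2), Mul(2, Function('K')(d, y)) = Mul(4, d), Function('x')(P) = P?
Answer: 661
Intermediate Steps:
Function('m')(v, T) = Add(4, T)
Function('K')(d, y) = Mul(2, d) (Function('K')(d, y) = Mul(Rational(1, 2), Mul(4, d)) = Mul(2, d))
Function('S')(p, F) = Pow(p, 2)
c = 465 (c = Mul(Add(32, -1), Add(4, 11)) = Mul(31, 15) = 465)
Add(Function('S')(Function('K')(-7, 14), 40), c) = Add(Pow(Mul(2, -7), 2), 465) = Add(Pow(-14, 2), 465) = Add(196, 465) = 661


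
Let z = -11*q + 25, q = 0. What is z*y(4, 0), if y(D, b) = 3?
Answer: 75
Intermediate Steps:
z = 25 (z = -11*0 + 25 = 0 + 25 = 25)
z*y(4, 0) = 25*3 = 75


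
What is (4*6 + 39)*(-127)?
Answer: -8001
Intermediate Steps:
(4*6 + 39)*(-127) = (24 + 39)*(-127) = 63*(-127) = -8001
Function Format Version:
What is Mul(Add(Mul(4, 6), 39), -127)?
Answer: -8001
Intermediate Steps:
Mul(Add(Mul(4, 6), 39), -127) = Mul(Add(24, 39), -127) = Mul(63, -127) = -8001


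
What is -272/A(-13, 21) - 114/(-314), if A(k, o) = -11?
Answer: 43331/1727 ≈ 25.090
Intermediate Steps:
-272/A(-13, 21) - 114/(-314) = -272/(-11) - 114/(-314) = -272*(-1/11) - 114*(-1/314) = 272/11 + 57/157 = 43331/1727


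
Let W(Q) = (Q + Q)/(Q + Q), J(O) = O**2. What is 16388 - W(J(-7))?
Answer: 16387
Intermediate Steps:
W(Q) = 1 (W(Q) = (2*Q)/((2*Q)) = (2*Q)*(1/(2*Q)) = 1)
16388 - W(J(-7)) = 16388 - 1*1 = 16388 - 1 = 16387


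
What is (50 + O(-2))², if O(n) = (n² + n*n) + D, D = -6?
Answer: 2704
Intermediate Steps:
O(n) = -6 + 2*n² (O(n) = (n² + n*n) - 6 = (n² + n²) - 6 = 2*n² - 6 = -6 + 2*n²)
(50 + O(-2))² = (50 + (-6 + 2*(-2)²))² = (50 + (-6 + 2*4))² = (50 + (-6 + 8))² = (50 + 2)² = 52² = 2704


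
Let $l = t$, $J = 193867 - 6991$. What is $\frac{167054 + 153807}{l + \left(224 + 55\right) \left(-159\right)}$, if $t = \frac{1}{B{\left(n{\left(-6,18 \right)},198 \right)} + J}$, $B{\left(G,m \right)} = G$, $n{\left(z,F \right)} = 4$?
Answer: $- \frac{59962503680}{8290183679} \approx -7.233$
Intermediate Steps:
$J = 186876$ ($J = 193867 - 6991 = 186876$)
$t = \frac{1}{186880}$ ($t = \frac{1}{4 + 186876} = \frac{1}{186880} \approx 5.351 \cdot 10^{-6}$)
$l = \frac{1}{186880} \approx 5.351 \cdot 10^{-6}$
$\frac{167054 + 153807}{l + \left(224 + 55\right) \left(-159\right)} = \frac{167054 + 153807}{\frac{1}{186880} + \left(224 + 55\right) \left(-159\right)} = \frac{320861}{\frac{1}{186880} + 279 \left(-159\right)} = \frac{320861}{\frac{1}{186880} - 44361} = \frac{320861}{- \frac{8290183679}{186880}} = 320861 \left(- \frac{186880}{8290183679}\right) = - \frac{59962503680}{8290183679}$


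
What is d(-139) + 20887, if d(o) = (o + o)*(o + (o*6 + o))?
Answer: 330023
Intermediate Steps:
d(o) = 16*o² (d(o) = (2*o)*(o + (6*o + o)) = (2*o)*(o + 7*o) = (2*o)*(8*o) = 16*o²)
d(-139) + 20887 = 16*(-139)² + 20887 = 16*19321 + 20887 = 309136 + 20887 = 330023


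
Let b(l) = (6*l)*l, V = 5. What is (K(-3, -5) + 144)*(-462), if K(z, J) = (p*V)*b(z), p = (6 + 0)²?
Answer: -4557168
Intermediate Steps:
b(l) = 6*l²
p = 36 (p = 6² = 36)
K(z, J) = 1080*z² (K(z, J) = (36*5)*(6*z²) = 180*(6*z²) = 1080*z²)
(K(-3, -5) + 144)*(-462) = (1080*(-3)² + 144)*(-462) = (1080*9 + 144)*(-462) = (9720 + 144)*(-462) = 9864*(-462) = -4557168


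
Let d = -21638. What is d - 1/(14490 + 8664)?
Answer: -501006253/23154 ≈ -21638.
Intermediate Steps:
d - 1/(14490 + 8664) = -21638 - 1/(14490 + 8664) = -21638 - 1/23154 = -501006253/23154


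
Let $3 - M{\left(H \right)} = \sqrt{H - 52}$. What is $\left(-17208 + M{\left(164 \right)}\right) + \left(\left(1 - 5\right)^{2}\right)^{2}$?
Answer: $-16949 - 4 \sqrt{7} \approx -16960.0$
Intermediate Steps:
$M{\left(H \right)} = 3 - \sqrt{-52 + H}$ ($M{\left(H \right)} = 3 - \sqrt{H - 52} = 3 - \sqrt{-52 + H}$)
$\left(-17208 + M{\left(164 \right)}\right) + \left(\left(1 - 5\right)^{2}\right)^{2} = \left(-17208 + \left(3 - \sqrt{-52 + 164}\right)\right) + \left(\left(1 - 5\right)^{2}\right)^{2} = \left(-17208 + \left(3 - \sqrt{112}\right)\right) + \left(\left(-4\right)^{2}\right)^{2} = \left(-17208 + \left(3 - 4 \sqrt{7}\right)\right) + 16^{2} = \left(-17208 + \left(3 - 4 \sqrt{7}\right)\right) + 256 = \left(-17205 - 4 \sqrt{7}\right) + 256 = -16949 - 4 \sqrt{7}$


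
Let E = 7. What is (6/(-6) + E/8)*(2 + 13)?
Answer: -15/8 ≈ -1.8750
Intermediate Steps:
(6/(-6) + E/8)*(2 + 13) = (6/(-6) + 7/8)*(2 + 13) = (6*(-1/6) + 7*(1/8))*15 = (-1 + 7/8)*15 = -1/8*15 = -15/8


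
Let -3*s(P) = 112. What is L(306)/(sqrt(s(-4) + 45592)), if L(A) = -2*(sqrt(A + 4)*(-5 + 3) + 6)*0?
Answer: 0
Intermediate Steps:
s(P) = -112/3 (s(P) = -1/3*112 = -112/3)
L(A) = 0 (L(A) = -2*(sqrt(4 + A)*(-2) + 6)*0 = -2*(-2*sqrt(4 + A) + 6)*0 = -2*(6 - 2*sqrt(4 + A))*0 = (-12 + 4*sqrt(4 + A))*0 = 0)
L(306)/(sqrt(s(-4) + 45592)) = 0/(sqrt(-112/3 + 45592)) = 0/(sqrt(136664/3)) = 0/((2*sqrt(102498)/3)) = 0*(sqrt(102498)/68332) = 0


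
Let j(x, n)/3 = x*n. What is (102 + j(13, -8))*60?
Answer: -12600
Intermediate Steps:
j(x, n) = 3*n*x (j(x, n) = 3*(x*n) = 3*(n*x) = 3*n*x)
(102 + j(13, -8))*60 = (102 + 3*(-8)*13)*60 = (102 - 312)*60 = -210*60 = -12600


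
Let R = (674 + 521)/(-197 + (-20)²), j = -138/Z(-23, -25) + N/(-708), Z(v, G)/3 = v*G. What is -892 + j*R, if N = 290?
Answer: -45934301/51330 ≈ -894.88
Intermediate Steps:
Z(v, G) = 3*G*v (Z(v, G) = 3*(v*G) = 3*(G*v) = 3*G*v)
j = -4333/8850 (j = -138/(3*(-25)*(-23)) + 290/(-708) = -138/1725 + 290*(-1/708) = -138*1/1725 - 145/354 = -2/25 - 145/354 = -4333/8850 ≈ -0.48960)
R = 1195/203 (R = 1195/(-197 + 400) = 1195/203 ≈ 5.8867)
-892 + j*R = -892 - 4333/8850*1195/203 = -892 - 147941/51330 = -45934301/51330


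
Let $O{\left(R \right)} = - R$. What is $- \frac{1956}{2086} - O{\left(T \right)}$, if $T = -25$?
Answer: $- \frac{27053}{1043} \approx -25.938$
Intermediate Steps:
$- \frac{1956}{2086} - O{\left(T \right)} = - \frac{1956}{2086} - \left(-1\right) \left(-25\right) = \left(-1956\right) \frac{1}{2086} - 25 = - \frac{978}{1043} - 25 = - \frac{27053}{1043}$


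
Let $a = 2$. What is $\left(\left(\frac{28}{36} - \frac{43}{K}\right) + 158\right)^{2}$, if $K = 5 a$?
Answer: $\frac{193293409}{8100} \approx 23863.0$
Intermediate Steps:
$K = 10$ ($K = 5 \cdot 2 = 10$)
$\left(\left(\frac{28}{36} - \frac{43}{K}\right) + 158\right)^{2} = \left(\left(\frac{28}{36} - \frac{43}{10}\right) + 158\right)^{2} = \left(\left(28 \cdot \frac{1}{36} - \frac{43}{10}\right) + 158\right)^{2} = \left(\left(\frac{7}{9} - \frac{43}{10}\right) + 158\right)^{2} = \left(- \frac{317}{90} + 158\right)^{2} = \left(\frac{13903}{90}\right)^{2} = \frac{193293409}{8100}$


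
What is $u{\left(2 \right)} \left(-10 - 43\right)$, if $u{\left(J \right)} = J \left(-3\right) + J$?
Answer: $212$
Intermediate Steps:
$u{\left(J \right)} = - 2 J$ ($u{\left(J \right)} = - 3 J + J = - 2 J$)
$u{\left(2 \right)} \left(-10 - 43\right) = \left(-2\right) 2 \left(-10 - 43\right) = \left(-4\right) \left(-53\right) = 212$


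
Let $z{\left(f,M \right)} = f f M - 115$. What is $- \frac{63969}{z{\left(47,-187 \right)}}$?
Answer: $\frac{63969}{413198} \approx 0.15481$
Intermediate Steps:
$z{\left(f,M \right)} = -115 + M f^{2}$ ($z{\left(f,M \right)} = f^{2} M - 115 = M f^{2} - 115 = -115 + M f^{2}$)
$- \frac{63969}{z{\left(47,-187 \right)}} = - \frac{63969}{-115 - 187 \cdot 47^{2}} = - \frac{63969}{-115 - 413083} = - \frac{63969}{-413198} = \left(-63969\right) \left(- \frac{1}{413198}\right) = \frac{63969}{413198}$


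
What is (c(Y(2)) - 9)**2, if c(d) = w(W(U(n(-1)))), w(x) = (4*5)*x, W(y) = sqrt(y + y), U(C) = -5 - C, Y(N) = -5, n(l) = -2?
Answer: (9 - 20*I*sqrt(6))**2 ≈ -2319.0 - 881.82*I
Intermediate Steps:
W(y) = sqrt(2)*sqrt(y) (W(y) = sqrt(2*y) = sqrt(2)*sqrt(y))
w(x) = 20*x
c(d) = 20*I*sqrt(6) (c(d) = 20*(sqrt(2)*sqrt(-5 - 1*(-2))) = 20*(sqrt(2)*sqrt(-5 + 2)) = 20*(sqrt(2)*sqrt(-3)) = 20*(sqrt(2)*(I*sqrt(3))) = 20*(I*sqrt(6)) = 20*I*sqrt(6))
(c(Y(2)) - 9)**2 = (20*I*sqrt(6) - 9)**2 = (-9 + 20*I*sqrt(6))**2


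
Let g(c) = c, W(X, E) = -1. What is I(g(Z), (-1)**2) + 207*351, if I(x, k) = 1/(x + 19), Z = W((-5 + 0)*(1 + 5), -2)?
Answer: 1307827/18 ≈ 72657.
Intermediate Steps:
Z = -1
I(x, k) = 1/(19 + x)
I(g(Z), (-1)**2) + 207*351 = 1/(19 - 1) + 207*351 = 1/18 + 72657 = 1307827/18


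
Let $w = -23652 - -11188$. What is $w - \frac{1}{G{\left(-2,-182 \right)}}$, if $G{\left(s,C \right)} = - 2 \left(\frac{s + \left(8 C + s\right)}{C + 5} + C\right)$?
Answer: $- \frac{766635889}{61508} \approx -12464.0$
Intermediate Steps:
$w = -12464$ ($w = -23652 + 11188 = -12464$)
$G{\left(s,C \right)} = - 2 C - \frac{2 \left(2 s + 8 C\right)}{5 + C}$ ($G{\left(s,C \right)} = - 2 \left(\frac{s + \left(s + 8 C\right)}{5 + C} + C\right) = - 2 \left(\frac{2 s + 8 C}{5 + C} + C\right) = - 2 \left(C + \frac{2 s + 8 C}{5 + C}\right) = - 2 C - \frac{2 \left(2 s + 8 C\right)}{5 + C}$)
$w - \frac{1}{G{\left(-2,-182 \right)}} = -12464 - \frac{1}{2 \frac{1}{5 - 182} \left(- \left(-182\right)^{2} - -2366 - -4\right)} = -12464 - \frac{1}{2 \frac{1}{-177} \left(\left(-1\right) 33124 + 2366 + 4\right)} = -12464 - \frac{1}{2 \left(- \frac{1}{177}\right) \left(-33124 + 2366 + 4\right)} = -12464 - \frac{1}{2 \left(- \frac{1}{177}\right) \left(-30754\right)} = -12464 - \frac{1}{\frac{61508}{177}} = -12464 - \frac{177}{61508} = - \frac{766635889}{61508}$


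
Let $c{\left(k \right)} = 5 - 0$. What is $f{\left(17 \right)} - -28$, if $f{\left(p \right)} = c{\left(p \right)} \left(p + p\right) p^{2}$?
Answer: $49158$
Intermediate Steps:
$c{\left(k \right)} = 5$ ($c{\left(k \right)} = 5 + 0 = 5$)
$f{\left(p \right)} = 10 p^{3}$ ($f{\left(p \right)} = 5 \left(p + p\right) p^{2} = 5 \cdot 2 p p^{2} = 10 p p^{2} = 10 p^{3}$)
$f{\left(17 \right)} - -28 = 10 \cdot 17^{3} - -28 = 10 \cdot 4913 + 28 = 49130 + 28 = 49158$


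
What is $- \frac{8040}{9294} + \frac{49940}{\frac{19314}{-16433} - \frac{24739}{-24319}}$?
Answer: $- \frac{30914605776366480}{97836666271} \approx -3.1598 \cdot 10^{5}$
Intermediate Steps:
$- \frac{8040}{9294} + \frac{49940}{\frac{19314}{-16433} - \frac{24739}{-24319}} = \left(-8040\right) \frac{1}{9294} + \frac{49940}{19314 \left(- \frac{1}{16433}\right) - - \frac{24739}{24319}} = - \frac{1340}{1549} + \frac{49940}{- \frac{19314}{16433} + \frac{24739}{24319}} = - \frac{1340}{1549} + \frac{49940}{- \frac{63161179}{399634127}} = - \frac{1340}{1549} + 49940 \left(- \frac{399634127}{63161179}\right) = - \frac{1340}{1549} - \frac{19957728302380}{63161179} = - \frac{30914605776366480}{97836666271}$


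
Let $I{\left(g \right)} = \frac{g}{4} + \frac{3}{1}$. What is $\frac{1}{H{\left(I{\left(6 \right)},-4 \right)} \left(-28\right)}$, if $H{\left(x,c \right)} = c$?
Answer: $\frac{1}{112} \approx 0.0089286$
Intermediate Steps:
$I{\left(g \right)} = 3 + \frac{g}{4}$ ($I{\left(g \right)} = g \frac{1}{4} + 3 \cdot 1 = \frac{g}{4} + 3 = 3 + \frac{g}{4}$)
$\frac{1}{H{\left(I{\left(6 \right)},-4 \right)} \left(-28\right)} = \frac{1}{\left(-4\right) \left(-28\right)} = \frac{1}{112}$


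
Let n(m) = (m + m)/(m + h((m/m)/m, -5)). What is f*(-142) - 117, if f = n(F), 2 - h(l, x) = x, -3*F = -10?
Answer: -6467/31 ≈ -208.61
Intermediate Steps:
F = 10/3 (F = -1/3*(-10) = 10/3 ≈ 3.3333)
h(l, x) = 2 - x
n(m) = 2*m/(7 + m) (n(m) = (m + m)/(m + (2 - 1*(-5))) = (2*m)/(m + (2 + 5)) = (2*m)/(m + 7) = (2*m)/(7 + m) = 2*m/(7 + m))
f = 20/31 (f = 2*(10/3)/(7 + 10/3) = 2*(10/3)/(31/3) = 2*(10/3)*(3/31) = 20/31 ≈ 0.64516)
f*(-142) - 117 = (20/31)*(-142) - 117 = -2840/31 - 117 = -6467/31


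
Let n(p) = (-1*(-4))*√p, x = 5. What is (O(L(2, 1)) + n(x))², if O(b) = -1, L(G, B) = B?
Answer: 81 - 8*√5 ≈ 63.111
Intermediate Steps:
n(p) = 4*√p
(O(L(2, 1)) + n(x))² = (-1 + 4*√5)²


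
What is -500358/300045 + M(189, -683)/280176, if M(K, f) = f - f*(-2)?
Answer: -15644788357/9340600880 ≈ -1.6749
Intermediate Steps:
M(K, f) = 3*f (M(K, f) = f - (-2)*f = f + 2*f = 3*f)
-500358/300045 + M(189, -683)/280176 = -500358/300045 + (3*(-683))/280176 = -500358*1/300045 - 2049*1/280176 = -166786/100015 - 683/93392 = -15644788357/9340600880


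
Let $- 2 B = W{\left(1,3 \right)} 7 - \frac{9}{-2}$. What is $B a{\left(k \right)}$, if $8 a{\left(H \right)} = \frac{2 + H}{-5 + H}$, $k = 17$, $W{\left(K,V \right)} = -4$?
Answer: $\frac{893}{384} \approx 2.3255$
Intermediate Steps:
$B = \frac{47}{4}$ ($B = - \frac{\left(-4\right) 7 - \frac{9}{-2}}{2} = - \frac{-28 - - \frac{9}{2}}{2} = - \frac{-28 + \frac{9}{2}}{2} = \left(- \frac{1}{2}\right) \left(- \frac{47}{2}\right) = \frac{47}{4} \approx 11.75$)
$a{\left(H \right)} = \frac{2 + H}{8 \left(-5 + H\right)}$ ($a{\left(H \right)} = \frac{\left(2 + H\right) \frac{1}{-5 + H}}{8} = \frac{\frac{1}{-5 + H} \left(2 + H\right)}{8} = \frac{2 + H}{8 \left(-5 + H\right)}$)
$B a{\left(k \right)} = \frac{47 \frac{2 + 17}{8 \left(-5 + 17\right)}}{4} = \frac{47 \cdot \frac{1}{8} \cdot \frac{1}{12} \cdot 19}{4} = \frac{47}{4} \cdot \frac{19}{96} = \frac{893}{384}$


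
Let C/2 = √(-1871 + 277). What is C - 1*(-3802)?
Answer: 3802 + 2*I*√1594 ≈ 3802.0 + 79.85*I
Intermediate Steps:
C = 2*I*√1594 (C = 2*√(-1871 + 277) = 2*√(-1594) = 2*(I*√1594) = 2*I*√1594 ≈ 79.85*I)
C - 1*(-3802) = 2*I*√1594 - 1*(-3802) = 2*I*√1594 + 3802 = 3802 + 2*I*√1594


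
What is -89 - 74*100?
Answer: -7489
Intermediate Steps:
-89 - 74*100 = -89 - 7400 = -7489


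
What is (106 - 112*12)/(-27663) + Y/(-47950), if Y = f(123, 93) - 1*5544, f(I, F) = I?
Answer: 209323223/1326440850 ≈ 0.15781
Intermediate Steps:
Y = -5421 (Y = 123 - 1*5544 = 123 - 5544 = -5421)
(106 - 112*12)/(-27663) + Y/(-47950) = (106 - 112*12)/(-27663) - 5421/(-47950) = (106 - 1344)*(-1/27663) - 5421*(-1/47950) = -1238*(-1/27663) + 5421/47950 = 1238/27663 + 5421/47950 = 209323223/1326440850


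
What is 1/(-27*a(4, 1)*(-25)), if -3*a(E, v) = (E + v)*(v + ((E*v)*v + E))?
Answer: -1/10125 ≈ -9.8765e-5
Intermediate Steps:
a(E, v) = -(E + v)*(E + v + E*v²)/3 (a(E, v) = -(E + v)*(v + ((E*v)*v + E))/3 = -(E + v)*(v + (E*v² + E))/3 = -(E + v)*(v + (E + E*v²))/3 = -(E + v)*(E + v + E*v²)/3)
1/(-27*a(4, 1)*(-25)) = 1/(-27*(-⅓*4² - ⅓*1² - ⅔*4*1 - ⅓*4*1³ - ⅓*4²*1²)*(-25)) = 1/(-27*(-⅓*16 - ⅓*1 - 8/3 - ⅓*4*1 - ⅓*16*1)*(-25)) = 1/(-27*(-16/3 - ⅓ - 8/3 - 4/3 - 16/3)*(-25)) = 1/(-27*(-15)*(-25)) = 1/(405*(-25)) = 1/(-10125) = -1/10125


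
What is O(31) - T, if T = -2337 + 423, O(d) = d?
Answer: 1945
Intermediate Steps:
T = -1914
O(31) - T = 31 - 1*(-1914) = 31 + 1914 = 1945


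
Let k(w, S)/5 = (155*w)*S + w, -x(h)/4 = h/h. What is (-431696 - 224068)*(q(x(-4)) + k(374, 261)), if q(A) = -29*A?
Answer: -49610406346704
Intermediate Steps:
x(h) = -4 (x(h) = -4*h/h = -4*1 = -4)
k(w, S) = 5*w + 775*S*w (k(w, S) = 5*((155*w)*S + w) = 5*(155*S*w + w) = 5*(w + 155*S*w) = 5*w + 775*S*w)
(-431696 - 224068)*(q(x(-4)) + k(374, 261)) = (-431696 - 224068)*(-29*(-4) + 5*374*(1 + 155*261)) = -655764*(116 + 5*374*(1 + 40455)) = -655764*(116 + 5*374*40456) = -655764*(116 + 75652720) = -655764*75652836 = -49610406346704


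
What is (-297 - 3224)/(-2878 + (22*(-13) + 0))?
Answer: 503/452 ≈ 1.1128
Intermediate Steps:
(-297 - 3224)/(-2878 + (22*(-13) + 0)) = -3521/(-2878 + (-286 + 0)) = -3521/(-2878 - 286) = -3521/(-3164) = -3521*(-1/3164) = 503/452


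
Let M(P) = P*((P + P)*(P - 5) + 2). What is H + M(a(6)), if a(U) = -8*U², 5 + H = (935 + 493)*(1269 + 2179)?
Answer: -43682021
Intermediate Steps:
H = 4923739 (H = -5 + (935 + 493)*(1269 + 2179) = -5 + 1428*3448 = -5 + 4923744 = 4923739)
M(P) = P*(2 + 2*P*(-5 + P)) (M(P) = P*((2*P)*(-5 + P) + 2) = P*(2*P*(-5 + P) + 2) = P*(2 + 2*P*(-5 + P)))
H + M(a(6)) = 4923739 + 2*(-8*6²)*(1 + (-8*6²)² - (-40)*6²) = 4923739 + 2*(-8*36)*(1 + (-8*36)² - (-40)*36) = 4923739 + 2*(-288)*(1 + (-288)² - 5*(-288)) = 4923739 + 2*(-288)*(1 + 82944 + 1440) = 4923739 + 2*(-288)*84385 = 4923739 - 48605760 = -43682021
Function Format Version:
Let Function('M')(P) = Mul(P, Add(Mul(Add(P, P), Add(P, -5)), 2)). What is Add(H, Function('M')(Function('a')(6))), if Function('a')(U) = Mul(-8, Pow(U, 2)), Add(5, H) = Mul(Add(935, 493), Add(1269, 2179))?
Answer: -43682021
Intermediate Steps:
H = 4923739 (H = Add(-5, Mul(Add(935, 493), Add(1269, 2179))) = Add(-5, Mul(1428, 3448)) = Add(-5, 4923744) = 4923739)
Function('M')(P) = Mul(P, Add(2, Mul(2, P, Add(-5, P)))) (Function('M')(P) = Mul(P, Add(Mul(Mul(2, P), Add(-5, P)), 2)) = Mul(P, Add(Mul(2, P, Add(-5, P)), 2)) = Mul(P, Add(2, Mul(2, P, Add(-5, P)))))
Add(H, Function('M')(Function('a')(6))) = Add(4923739, Mul(2, Mul(-8, Pow(6, 2)), Add(1, Pow(Mul(-8, Pow(6, 2)), 2), Mul(-5, Mul(-8, Pow(6, 2)))))) = Add(4923739, Mul(2, Mul(-8, 36), Add(1, Pow(Mul(-8, 36), 2), Mul(-5, Mul(-8, 36))))) = Add(4923739, Mul(2, -288, Add(1, Pow(-288, 2), Mul(-5, -288)))) = Add(4923739, Mul(2, -288, Add(1, 82944, 1440))) = Add(4923739, Mul(2, -288, 84385)) = Add(4923739, -48605760) = -43682021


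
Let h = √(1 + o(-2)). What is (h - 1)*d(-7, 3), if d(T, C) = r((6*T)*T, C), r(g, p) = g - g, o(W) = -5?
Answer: 0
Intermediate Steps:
r(g, p) = 0
d(T, C) = 0
h = 2*I (h = √(1 - 5) = √(-4) = 2*I ≈ 2.0*I)
(h - 1)*d(-7, 3) = (2*I - 1)*0 = (-1 + 2*I)*0 = 0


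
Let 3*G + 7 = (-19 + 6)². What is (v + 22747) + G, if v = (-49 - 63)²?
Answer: 35345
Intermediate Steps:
v = 12544 (v = (-112)² = 12544)
G = 54 (G = -7/3 + (-19 + 6)²/3 = -7/3 + (⅓)*(-13)² = -7/3 + (⅓)*169 = -7/3 + 169/3 = 54)
(v + 22747) + G = (12544 + 22747) + 54 = 35291 + 54 = 35345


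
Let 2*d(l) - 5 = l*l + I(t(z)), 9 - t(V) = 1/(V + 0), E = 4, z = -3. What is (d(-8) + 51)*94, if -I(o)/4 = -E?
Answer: 8789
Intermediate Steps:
t(V) = 9 - 1/V (t(V) = 9 - 1/(V + 0) = 9 - 1/V)
I(o) = 16 (I(o) = -(-4)*4 = -4*(-4) = 16)
d(l) = 21/2 + l**2/2 (d(l) = 5/2 + (l*l + 16)/2 = 5/2 + (l**2 + 16)/2 = 5/2 + (16 + l**2)/2 = 5/2 + (8 + l**2/2) = 21/2 + l**2/2)
(d(-8) + 51)*94 = ((21/2 + (1/2)*(-8)**2) + 51)*94 = ((21/2 + (1/2)*64) + 51)*94 = ((21/2 + 32) + 51)*94 = (85/2 + 51)*94 = (187/2)*94 = 8789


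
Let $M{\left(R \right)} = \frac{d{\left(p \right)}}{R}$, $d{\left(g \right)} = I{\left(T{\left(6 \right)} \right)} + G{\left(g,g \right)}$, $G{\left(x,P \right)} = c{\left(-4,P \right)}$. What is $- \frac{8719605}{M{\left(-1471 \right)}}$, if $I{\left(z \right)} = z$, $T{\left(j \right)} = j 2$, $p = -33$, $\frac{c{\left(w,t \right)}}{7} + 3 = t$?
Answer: $- \frac{855102597}{16} \approx -5.3444 \cdot 10^{7}$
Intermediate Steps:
$c{\left(w,t \right)} = -21 + 7 t$
$G{\left(x,P \right)} = -21 + 7 P$
$T{\left(j \right)} = 2 j$
$d{\left(g \right)} = -9 + 7 g$ ($d{\left(g \right)} = 2 \cdot 6 + \left(-21 + 7 g\right) = 12 + \left(-21 + 7 g\right) = -9 + 7 g$)
$M{\left(R \right)} = - \frac{240}{R}$ ($M{\left(R \right)} = \frac{-9 + 7 \left(-33\right)}{R} = \frac{-9 - 231}{R} = - \frac{240}{R}$)
$- \frac{8719605}{M{\left(-1471 \right)}} = - \frac{8719605}{\left(-240\right) \frac{1}{-1471}} = - \frac{8719605}{\left(-240\right) \left(- \frac{1}{1471}\right)} = - \frac{8719605}{\frac{240}{1471}} = \left(-8719605\right) \frac{1471}{240} = - \frac{855102597}{16}$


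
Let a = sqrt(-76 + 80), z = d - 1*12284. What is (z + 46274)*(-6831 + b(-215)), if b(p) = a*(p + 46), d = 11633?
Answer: -327071287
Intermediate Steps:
z = -651 (z = 11633 - 1*12284 = 11633 - 12284 = -651)
a = 2 (a = sqrt(4) = 2)
b(p) = 92 + 2*p (b(p) = 2*(p + 46) = 2*(46 + p) = 92 + 2*p)
(z + 46274)*(-6831 + b(-215)) = (-651 + 46274)*(-6831 + (92 + 2*(-215))) = 45623*(-6831 + (92 - 430)) = 45623*(-6831 - 338) = 45623*(-7169) = -327071287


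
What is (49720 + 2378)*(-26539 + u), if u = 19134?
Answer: -385785690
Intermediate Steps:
(49720 + 2378)*(-26539 + u) = (49720 + 2378)*(-26539 + 19134) = 52098*(-7405) = -385785690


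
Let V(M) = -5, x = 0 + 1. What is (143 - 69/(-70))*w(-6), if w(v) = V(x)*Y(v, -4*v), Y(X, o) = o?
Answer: -120948/7 ≈ -17278.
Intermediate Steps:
x = 1
w(v) = 20*v (w(v) = -(-20)*v = 20*v)
(143 - 69/(-70))*w(-6) = (143 - 69/(-70))*(20*(-6)) = (143 - 69*(-1/70))*(-120) = (143 + 69/70)*(-120) = (10079/70)*(-120) = -120948/7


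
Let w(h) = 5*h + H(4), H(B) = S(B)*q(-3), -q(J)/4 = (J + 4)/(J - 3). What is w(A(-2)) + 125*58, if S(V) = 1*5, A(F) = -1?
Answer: 21745/3 ≈ 7248.3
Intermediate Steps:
S(V) = 5
q(J) = -4*(4 + J)/(-3 + J) (q(J) = -4*(J + 4)/(J - 3) = -4*(4 + J)/(-3 + J))
H(B) = 10/3 (H(B) = 5*(4*(-4 - 1*(-3))/(-3 - 3)) = 5*(4*(-4 + 3)/(-6)) = 5*(4*(-⅙)*(-1)) = 5*(⅔) = 10/3)
w(h) = 10/3 + 5*h (w(h) = 5*h + 10/3 = 10/3 + 5*h)
w(A(-2)) + 125*58 = (10/3 + 5*(-1)) + 125*58 = (10/3 - 5) + 7250 = -5/3 + 7250 = 21745/3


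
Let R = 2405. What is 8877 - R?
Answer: 6472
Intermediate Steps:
8877 - R = 8877 - 1*2405 = 8877 - 2405 = 6472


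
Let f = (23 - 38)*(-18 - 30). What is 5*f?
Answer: 3600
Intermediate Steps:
f = 720 (f = -15*(-48) = 720)
5*f = 5*720 = 3600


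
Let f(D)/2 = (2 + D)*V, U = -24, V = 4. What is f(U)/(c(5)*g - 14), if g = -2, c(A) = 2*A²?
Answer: 88/57 ≈ 1.5439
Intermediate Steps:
f(D) = 16 + 8*D (f(D) = 2*((2 + D)*4) = 2*(8 + 4*D) = 16 + 8*D)
f(U)/(c(5)*g - 14) = (16 + 8*(-24))/((2*5²)*(-2) - 14) = (16 - 192)/((2*25)*(-2) - 14) = -176/(50*(-2) - 14) = -176/(-100 - 14) = -176/(-114) = -176*(-1/114) = 88/57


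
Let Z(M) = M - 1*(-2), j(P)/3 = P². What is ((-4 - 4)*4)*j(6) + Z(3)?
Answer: -3451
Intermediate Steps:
j(P) = 3*P²
Z(M) = 2 + M (Z(M) = M + 2 = 2 + M)
((-4 - 4)*4)*j(6) + Z(3) = ((-4 - 4)*4)*(3*6²) + (2 + 3) = (-8*4)*(3*36) + 5 = -32*108 + 5 = -3456 + 5 = -3451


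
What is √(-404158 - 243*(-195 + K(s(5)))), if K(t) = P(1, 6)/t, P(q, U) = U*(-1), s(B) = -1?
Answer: I*√358231 ≈ 598.52*I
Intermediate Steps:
P(q, U) = -U
K(t) = -6/t (K(t) = (-1*6)/t = -6/t)
√(-404158 - 243*(-195 + K(s(5)))) = √(-404158 - 243*(-195 - 6/(-1))) = √(-404158 - 243*(-195 - 6*(-1))) = √(-404158 - 243*(-195 + 6)) = √(-404158 - 243*(-189)) = √(-404158 + 45927) = √(-358231) = I*√358231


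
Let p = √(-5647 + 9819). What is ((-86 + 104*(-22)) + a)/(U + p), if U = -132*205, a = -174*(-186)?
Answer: -202882350/183059857 - 14995*√1043/183059857 ≈ -1.1109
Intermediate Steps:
p = 2*√1043 (p = √4172 = 2*√1043 ≈ 64.591)
a = 32364
U = -27060
((-86 + 104*(-22)) + a)/(U + p) = ((-86 + 104*(-22)) + 32364)/(-27060 + 2*√1043) = ((-86 - 2288) + 32364)/(-27060 + 2*√1043) = (-2374 + 32364)/(-27060 + 2*√1043) = 29990/(-27060 + 2*√1043)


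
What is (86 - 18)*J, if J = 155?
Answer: 10540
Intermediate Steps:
(86 - 18)*J = (86 - 18)*155 = 68*155 = 10540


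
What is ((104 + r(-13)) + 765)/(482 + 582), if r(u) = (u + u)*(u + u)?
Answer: 1545/1064 ≈ 1.4521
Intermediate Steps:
r(u) = 4*u² (r(u) = (2*u)*(2*u) = 4*u²)
((104 + r(-13)) + 765)/(482 + 582) = ((104 + 4*(-13)²) + 765)/(482 + 582) = ((104 + 4*169) + 765)/1064 = ((104 + 676) + 765)*(1/1064) = (780 + 765)*(1/1064) = 1545*(1/1064) = 1545/1064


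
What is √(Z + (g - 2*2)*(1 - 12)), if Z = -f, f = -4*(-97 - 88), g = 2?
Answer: I*√718 ≈ 26.796*I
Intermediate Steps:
f = 740 (f = -4*(-185) = 740)
Z = -740 (Z = -1*740 = -740)
√(Z + (g - 2*2)*(1 - 12)) = √(-740 + (2 - 2*2)*(1 - 12)) = √(-740 + (2 - 4)*(-11)) = √(-740 - 2*(-11)) = √(-740 + 22) = √(-718) = I*√718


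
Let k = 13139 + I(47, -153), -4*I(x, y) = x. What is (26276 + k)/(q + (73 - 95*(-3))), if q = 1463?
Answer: 157613/7284 ≈ 21.638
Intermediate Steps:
I(x, y) = -x/4
k = 52509/4 (k = 13139 - ¼*47 = 13139 - 47/4 = 52509/4 ≈ 13127.)
(26276 + k)/(q + (73 - 95*(-3))) = (26276 + 52509/4)/(1463 + (73 - 95*(-3))) = 157613/(4*(1463 + (73 + 285))) = 157613/(4*(1463 + 358)) = (157613/4)/1821 = (157613/4)*(1/1821) = 157613/7284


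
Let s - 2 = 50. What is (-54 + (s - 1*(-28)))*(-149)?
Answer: -3874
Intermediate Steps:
s = 52 (s = 2 + 50 = 52)
(-54 + (s - 1*(-28)))*(-149) = (-54 + (52 - 1*(-28)))*(-149) = (-54 + (52 + 28))*(-149) = (-54 + 80)*(-149) = 26*(-149) = -3874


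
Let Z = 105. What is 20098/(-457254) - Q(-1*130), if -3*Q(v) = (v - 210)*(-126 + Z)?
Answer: 544122211/228627 ≈ 2380.0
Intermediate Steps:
Q(v) = -1470 + 7*v (Q(v) = -(v - 210)*(-126 + 105)/3 = -(-210 + v)*(-21)/3 = -(4410 - 21*v)/3 = -1470 + 7*v)
20098/(-457254) - Q(-1*130) = 20098/(-457254) - (-1470 + 7*(-1*130)) = 20098*(-1/457254) - (-1470 + 7*(-130)) = -10049/228627 - (-1470 - 910) = -10049/228627 - 1*(-2380) = -10049/228627 + 2380 = 544122211/228627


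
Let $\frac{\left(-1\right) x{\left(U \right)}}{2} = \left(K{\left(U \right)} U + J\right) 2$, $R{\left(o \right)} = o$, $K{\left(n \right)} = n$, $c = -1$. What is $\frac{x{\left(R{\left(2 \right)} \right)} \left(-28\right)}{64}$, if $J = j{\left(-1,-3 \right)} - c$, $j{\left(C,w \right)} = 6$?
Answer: $\frac{77}{4} \approx 19.25$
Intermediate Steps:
$J = 7$ ($J = 6 - -1 = 6 + 1 = 7$)
$x{\left(U \right)} = -28 - 4 U^{2}$ ($x{\left(U \right)} = - 2 \left(U U + 7\right) 2 = - 2 \left(U^{2} + 7\right) 2 = - 2 \left(7 + U^{2}\right) 2 = - 2 \left(14 + 2 U^{2}\right) = -28 - 4 U^{2}$)
$\frac{x{\left(R{\left(2 \right)} \right)} \left(-28\right)}{64} = \frac{\left(-28 - 4 \cdot 2^{2}\right) \left(-28\right)}{64} = \left(-28 - 16\right) \left(-28\right) \frac{1}{64} = \left(-44\right) \left(-28\right) \frac{1}{64} = 1232 \cdot \frac{1}{64} = \frac{77}{4}$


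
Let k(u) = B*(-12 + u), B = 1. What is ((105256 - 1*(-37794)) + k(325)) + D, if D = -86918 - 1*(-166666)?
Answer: 223111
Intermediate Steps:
D = 79748 (D = -86918 + 166666 = 79748)
k(u) = -12 + u (k(u) = 1*(-12 + u) = -12 + u)
((105256 - 1*(-37794)) + k(325)) + D = ((105256 - 1*(-37794)) + (-12 + 325)) + 79748 = ((105256 + 37794) + 313) + 79748 = (143050 + 313) + 79748 = 143363 + 79748 = 223111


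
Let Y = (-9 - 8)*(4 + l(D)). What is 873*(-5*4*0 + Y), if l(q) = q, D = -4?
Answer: 0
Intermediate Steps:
Y = 0 (Y = (-9 - 8)*(4 - 4) = -17*0 = 0)
873*(-5*4*0 + Y) = 873*(-5*4*0 + 0) = 873*(-20*0 + 0) = 873*(0 + 0) = 873*0 = 0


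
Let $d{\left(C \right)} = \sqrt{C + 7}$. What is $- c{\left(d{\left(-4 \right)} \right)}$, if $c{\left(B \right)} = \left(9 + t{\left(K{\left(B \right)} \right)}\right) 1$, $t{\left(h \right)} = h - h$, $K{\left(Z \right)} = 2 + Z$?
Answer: $-9$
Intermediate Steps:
$t{\left(h \right)} = 0$
$d{\left(C \right)} = \sqrt{7 + C}$
$c{\left(B \right)} = 9$ ($c{\left(B \right)} = \left(9 + 0\right) 1 = 9 \cdot 1 = 9$)
$- c{\left(d{\left(-4 \right)} \right)} = \left(-1\right) 9 = -9$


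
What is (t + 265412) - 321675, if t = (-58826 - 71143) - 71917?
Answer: -258149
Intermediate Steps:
t = -201886 (t = -129969 - 71917 = -201886)
(t + 265412) - 321675 = (-201886 + 265412) - 321675 = 63526 - 321675 = -258149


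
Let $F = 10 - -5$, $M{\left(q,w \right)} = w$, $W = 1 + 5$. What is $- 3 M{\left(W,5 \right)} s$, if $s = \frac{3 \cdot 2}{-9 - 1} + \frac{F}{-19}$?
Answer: $\frac{396}{19} \approx 20.842$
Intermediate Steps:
$W = 6$
$F = 15$ ($F = 10 + 5 = 15$)
$s = - \frac{132}{95}$ ($s = \frac{3 \cdot 2}{-9 - 1} + \frac{15}{-19} = \frac{6}{-9 - 1} + 15 \left(- \frac{1}{19}\right) = \frac{6}{-10} - \frac{15}{19} = 6 \left(- \frac{1}{10}\right) - \frac{15}{19} = - \frac{3}{5} - \frac{15}{19} = - \frac{132}{95} \approx -1.3895$)
$- 3 M{\left(W,5 \right)} s = \left(-3\right) 5 \left(- \frac{132}{95}\right) = \left(-15\right) \left(- \frac{132}{95}\right) = \frac{396}{19}$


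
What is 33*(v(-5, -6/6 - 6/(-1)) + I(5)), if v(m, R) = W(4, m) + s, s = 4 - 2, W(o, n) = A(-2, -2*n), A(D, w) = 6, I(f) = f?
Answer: 429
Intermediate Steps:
W(o, n) = 6
s = 2
v(m, R) = 8 (v(m, R) = 6 + 2 = 8)
33*(v(-5, -6/6 - 6/(-1)) + I(5)) = 33*(8 + 5) = 33*13 = 429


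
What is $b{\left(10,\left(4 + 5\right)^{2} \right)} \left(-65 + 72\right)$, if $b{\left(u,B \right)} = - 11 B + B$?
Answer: $-5670$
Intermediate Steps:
$b{\left(u,B \right)} = - 10 B$
$b{\left(10,\left(4 + 5\right)^{2} \right)} \left(-65 + 72\right) = - 10 \left(4 + 5\right)^{2} \left(-65 + 72\right) = - 10 \cdot 9^{2} \cdot 7 = \left(-10\right) 81 \cdot 7 = \left(-810\right) 7 = -5670$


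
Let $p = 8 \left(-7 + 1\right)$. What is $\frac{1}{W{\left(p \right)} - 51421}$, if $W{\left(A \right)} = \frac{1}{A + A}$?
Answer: $- \frac{96}{4936417} \approx -1.9447 \cdot 10^{-5}$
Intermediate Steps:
$p = -48$ ($p = 8 \left(-6\right) = -48$)
$W{\left(A \right)} = \frac{1}{2 A}$
$\frac{1}{W{\left(p \right)} - 51421} = \frac{1}{\frac{1}{2 \left(-48\right)} - 51421} = \frac{1}{\frac{1}{2} \left(- \frac{1}{48}\right) - 51421} = \frac{1}{- \frac{1}{96} - 51421} = \frac{1}{- \frac{4936417}{96}} = - \frac{96}{4936417}$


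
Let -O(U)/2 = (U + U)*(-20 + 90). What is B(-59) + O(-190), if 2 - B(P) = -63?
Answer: 53265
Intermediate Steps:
O(U) = -280*U (O(U) = -2*(U + U)*(-20 + 90) = -2*2*U*70 = -280*U)
B(P) = 65 (B(P) = 2 - 1*(-63) = 2 + 63 = 65)
B(-59) + O(-190) = 65 - 280*(-190) = 65 + 53200 = 53265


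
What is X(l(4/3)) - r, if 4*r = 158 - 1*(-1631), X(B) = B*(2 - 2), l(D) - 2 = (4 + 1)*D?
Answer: -1789/4 ≈ -447.25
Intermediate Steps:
l(D) = 2 + 5*D (l(D) = 2 + (4 + 1)*D = 2 + 5*D)
X(B) = 0 (X(B) = B*0 = 0)
r = 1789/4 (r = (158 - 1*(-1631))/4 = (158 + 1631)/4 = (1/4)*1789 = 1789/4 ≈ 447.25)
X(l(4/3)) - r = 0 - 1*1789/4 = 0 - 1789/4 = -1789/4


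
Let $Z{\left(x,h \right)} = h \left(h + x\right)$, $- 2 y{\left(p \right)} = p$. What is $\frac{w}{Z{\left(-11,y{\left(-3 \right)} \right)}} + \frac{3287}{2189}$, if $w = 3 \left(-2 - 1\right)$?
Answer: $\frac{88721}{41591} \approx 2.1332$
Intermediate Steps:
$y{\left(p \right)} = - \frac{p}{2}$
$w = -9$ ($w = 3 \left(-3\right) = -9$)
$\frac{w}{Z{\left(-11,y{\left(-3 \right)} \right)}} + \frac{3287}{2189} = - \frac{9}{\left(- \frac{1}{2}\right) \left(-3\right) \left(\left(- \frac{1}{2}\right) \left(-3\right) - 11\right)} + \frac{3287}{2189} = - \frac{9}{\frac{3}{2} \left(\frac{3}{2} - 11\right)} + 3287 \cdot \frac{1}{2189} = - \frac{9}{\frac{3}{2} \left(- \frac{19}{2}\right)} + \frac{3287}{2189} = - \frac{9}{- \frac{57}{4}} + \frac{3287}{2189} = \left(-9\right) \left(- \frac{4}{57}\right) + \frac{3287}{2189} = \frac{12}{19} + \frac{3287}{2189} = \frac{88721}{41591}$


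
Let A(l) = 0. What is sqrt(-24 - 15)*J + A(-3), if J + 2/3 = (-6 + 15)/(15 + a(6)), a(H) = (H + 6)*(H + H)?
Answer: -97*I*sqrt(39)/159 ≈ -3.8098*I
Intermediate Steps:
a(H) = 2*H*(6 + H) (a(H) = (6 + H)*(2*H) = 2*H*(6 + H))
J = -97/159 (J = -2/3 + (-6 + 15)/(15 + 2*6*(6 + 6)) = -2/3 + 9/(15 + 2*6*12) = -2/3 + 9/(15 + 144) = -2/3 + 9/159 = -2/3 + 9*(1/159) = -2/3 + 3/53 = -97/159 ≈ -0.61006)
sqrt(-24 - 15)*J + A(-3) = sqrt(-24 - 15)*(-97/159) + 0 = sqrt(-39)*(-97/159) + 0 = (I*sqrt(39))*(-97/159) + 0 = -97*I*sqrt(39)/159 + 0 = -97*I*sqrt(39)/159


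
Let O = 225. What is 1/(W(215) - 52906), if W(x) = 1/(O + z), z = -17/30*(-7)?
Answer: -6869/363411284 ≈ -1.8901e-5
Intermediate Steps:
z = 119/30 (z = -17*1/30*(-7) = -17/30*(-7) = 119/30 ≈ 3.9667)
W(x) = 30/6869 (W(x) = 1/(225 + 119/30) = 1/(6869/30) = 30/6869)
1/(W(215) - 52906) = 1/(30/6869 - 52906) = 1/(-363411284/6869) = -6869/363411284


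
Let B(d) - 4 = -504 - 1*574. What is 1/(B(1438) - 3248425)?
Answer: -1/3249499 ≈ -3.0774e-7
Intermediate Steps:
B(d) = -1074 (B(d) = 4 + (-504 - 1*574) = 4 + (-504 - 574) = 4 - 1078 = -1074)
1/(B(1438) - 3248425) = 1/(-1074 - 3248425) = 1/(-3249499) = -1/3249499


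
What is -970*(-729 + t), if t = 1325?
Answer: -578120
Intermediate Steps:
-970*(-729 + t) = -970*(-729 + 1325) = -970*596 = -578120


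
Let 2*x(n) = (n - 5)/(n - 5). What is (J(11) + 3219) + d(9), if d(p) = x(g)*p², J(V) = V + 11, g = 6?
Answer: 6563/2 ≈ 3281.5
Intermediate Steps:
J(V) = 11 + V
x(n) = ½ (x(n) = ((n - 5)/(n - 5))/2 = ((-5 + n)/(-5 + n))/2 = (½)*1 = ½)
d(p) = p²/2
(J(11) + 3219) + d(9) = ((11 + 11) + 3219) + (½)*9² = (22 + 3219) + (½)*81 = 3241 + 81/2 = 6563/2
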